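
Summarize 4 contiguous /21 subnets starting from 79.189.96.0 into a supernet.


Original prefix: /21
Number of subnets: 4 = 2^2
New prefix = 21 - 2 = 19
Supernet: 79.189.96.0/19


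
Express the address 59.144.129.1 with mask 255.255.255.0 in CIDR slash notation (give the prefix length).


Binary: 11111111.11111111.11111111.00000000
Count leading 1s
Prefix: /24


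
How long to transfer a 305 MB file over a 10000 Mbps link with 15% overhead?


Effective throughput = 10000 * (1 - 15/100) = 8500 Mbps
File size in Mb = 305 * 8 = 2440 Mb
Time = 2440 / 8500
Time = 0.2871 seconds


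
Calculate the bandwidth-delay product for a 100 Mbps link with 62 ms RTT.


BDP = bandwidth * RTT
= 100 Mbps * 62 ms
= 100 * 1e6 * 62 / 1000 bits
= 6200000 bits
= 775000 bytes
= 756.8359 KB
BDP = 6200000 bits (775000 bytes)


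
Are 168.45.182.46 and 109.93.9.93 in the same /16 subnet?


Mask: 255.255.0.0
168.45.182.46 AND mask = 168.45.0.0
109.93.9.93 AND mask = 109.93.0.0
No, different subnets (168.45.0.0 vs 109.93.0.0)


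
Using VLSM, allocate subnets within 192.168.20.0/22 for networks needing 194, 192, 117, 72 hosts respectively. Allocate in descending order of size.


194 hosts -> /24 (254 usable): 192.168.20.0/24
192 hosts -> /24 (254 usable): 192.168.21.0/24
117 hosts -> /25 (126 usable): 192.168.22.0/25
72 hosts -> /25 (126 usable): 192.168.22.128/25
Allocation: 192.168.20.0/24 (194 hosts, 254 usable); 192.168.21.0/24 (192 hosts, 254 usable); 192.168.22.0/25 (117 hosts, 126 usable); 192.168.22.128/25 (72 hosts, 126 usable)


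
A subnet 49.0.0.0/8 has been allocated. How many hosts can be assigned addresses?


Host bits = 32 - 8 = 24
Total addresses = 2^24 = 16777216
Usable = total - 2 (network and broadcast)
Usable hosts: 16777214


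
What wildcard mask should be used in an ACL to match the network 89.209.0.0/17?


Subnet mask: 255.255.128.0
Wildcard = 255.255.255.255 - subnet mask
255 - 255 = 0
255 - 255 = 0
255 - 128 = 127
255 - 0 = 255
Wildcard: 0.0.127.255


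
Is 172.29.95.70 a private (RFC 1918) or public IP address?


RFC 1918 private ranges:
  10.0.0.0/8 (10.0.0.0 - 10.255.255.255)
  172.16.0.0/12 (172.16.0.0 - 172.31.255.255)
  192.168.0.0/16 (192.168.0.0 - 192.168.255.255)
Private (in 172.16.0.0/12)


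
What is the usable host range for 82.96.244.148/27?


Network: 82.96.244.128
Broadcast: 82.96.244.159
First usable = network + 1
Last usable = broadcast - 1
Range: 82.96.244.129 to 82.96.244.158


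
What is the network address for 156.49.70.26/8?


IP:   10011100.00110001.01000110.00011010
Mask: 11111111.00000000.00000000.00000000
AND operation:
Net:  10011100.00000000.00000000.00000000
Network: 156.0.0.0/8


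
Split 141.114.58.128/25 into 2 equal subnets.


New prefix = 25 + 1 = 26
Each subnet has 64 addresses
  141.114.58.128/26
  141.114.58.192/26
Subnets: 141.114.58.128/26, 141.114.58.192/26


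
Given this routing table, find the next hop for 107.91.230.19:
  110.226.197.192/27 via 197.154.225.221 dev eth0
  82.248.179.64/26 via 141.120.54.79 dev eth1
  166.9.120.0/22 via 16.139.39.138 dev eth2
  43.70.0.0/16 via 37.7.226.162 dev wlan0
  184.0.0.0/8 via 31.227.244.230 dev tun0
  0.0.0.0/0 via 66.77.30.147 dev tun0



Longest prefix match for 107.91.230.19:
  /27 110.226.197.192: no
  /26 82.248.179.64: no
  /22 166.9.120.0: no
  /16 43.70.0.0: no
  /8 184.0.0.0: no
  /0 0.0.0.0: MATCH
Selected: next-hop 66.77.30.147 via tun0 (matched /0)


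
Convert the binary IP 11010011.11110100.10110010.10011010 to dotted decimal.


11010011 = 211
11110100 = 244
10110010 = 178
10011010 = 154
IP: 211.244.178.154


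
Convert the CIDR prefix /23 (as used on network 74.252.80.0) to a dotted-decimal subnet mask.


/23 means 23 network bits, 9 host bits
Binary: 11111111111111111111111000000000
Mask: 255.255.254.0


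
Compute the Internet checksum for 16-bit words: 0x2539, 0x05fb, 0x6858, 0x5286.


Sum all words (with carry folding):
+ 0x2539 = 0x2539
+ 0x05fb = 0x2b34
+ 0x6858 = 0x938c
+ 0x5286 = 0xe612
One's complement: ~0xe612
Checksum = 0x19ed


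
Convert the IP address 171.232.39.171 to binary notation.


171 = 10101011
232 = 11101000
39 = 00100111
171 = 10101011
Binary: 10101011.11101000.00100111.10101011


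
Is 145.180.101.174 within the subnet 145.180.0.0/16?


Subnet network: 145.180.0.0
Test IP AND mask: 145.180.0.0
Yes, 145.180.101.174 is in 145.180.0.0/16


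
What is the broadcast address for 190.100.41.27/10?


Network: 190.64.0.0/10
Host bits = 22
Set all host bits to 1:
Broadcast: 190.127.255.255


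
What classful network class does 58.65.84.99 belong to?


First octet: 58
Binary: 00111010
0xxxxxxx -> Class A (1-126)
Class A, default mask 255.0.0.0 (/8)


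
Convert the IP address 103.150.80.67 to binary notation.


103 = 01100111
150 = 10010110
80 = 01010000
67 = 01000011
Binary: 01100111.10010110.01010000.01000011


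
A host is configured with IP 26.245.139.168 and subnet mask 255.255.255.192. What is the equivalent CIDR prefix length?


Binary: 11111111.11111111.11111111.11000000
Count leading 1s
Prefix: /26


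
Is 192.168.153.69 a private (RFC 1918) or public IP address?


RFC 1918 private ranges:
  10.0.0.0/8 (10.0.0.0 - 10.255.255.255)
  172.16.0.0/12 (172.16.0.0 - 172.31.255.255)
  192.168.0.0/16 (192.168.0.0 - 192.168.255.255)
Private (in 192.168.0.0/16)


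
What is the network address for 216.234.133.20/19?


IP:   11011000.11101010.10000101.00010100
Mask: 11111111.11111111.11100000.00000000
AND operation:
Net:  11011000.11101010.10000000.00000000
Network: 216.234.128.0/19


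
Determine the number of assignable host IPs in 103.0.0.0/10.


Host bits = 32 - 10 = 22
Total addresses = 2^22 = 4194304
Usable = total - 2 (network and broadcast)
Usable hosts: 4194302


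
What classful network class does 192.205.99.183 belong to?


First octet: 192
Binary: 11000000
110xxxxx -> Class C (192-223)
Class C, default mask 255.255.255.0 (/24)


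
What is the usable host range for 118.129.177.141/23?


Network: 118.129.176.0
Broadcast: 118.129.177.255
First usable = network + 1
Last usable = broadcast - 1
Range: 118.129.176.1 to 118.129.177.254


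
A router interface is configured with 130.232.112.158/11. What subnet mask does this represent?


/11 means 11 network bits, 21 host bits
Binary: 11111111111000000000000000000000
Mask: 255.224.0.0


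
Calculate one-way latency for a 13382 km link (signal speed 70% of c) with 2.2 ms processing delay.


Speed = 0.7 * 3e5 km/s = 210000 km/s
Propagation delay = 13382 / 210000 = 0.0637 s = 63.7238 ms
Processing delay = 2.2 ms
Total one-way latency = 65.9238 ms


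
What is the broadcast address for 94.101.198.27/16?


Network: 94.101.0.0/16
Host bits = 16
Set all host bits to 1:
Broadcast: 94.101.255.255


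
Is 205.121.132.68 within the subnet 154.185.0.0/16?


Subnet network: 154.185.0.0
Test IP AND mask: 205.121.0.0
No, 205.121.132.68 is not in 154.185.0.0/16


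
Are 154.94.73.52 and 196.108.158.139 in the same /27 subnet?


Mask: 255.255.255.224
154.94.73.52 AND mask = 154.94.73.32
196.108.158.139 AND mask = 196.108.158.128
No, different subnets (154.94.73.32 vs 196.108.158.128)


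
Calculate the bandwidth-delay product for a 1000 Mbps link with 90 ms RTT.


BDP = bandwidth * RTT
= 1000 Mbps * 90 ms
= 1000 * 1e6 * 90 / 1000 bits
= 90000000 bits
= 11250000 bytes
= 10986.3281 KB
BDP = 90000000 bits (11250000 bytes)


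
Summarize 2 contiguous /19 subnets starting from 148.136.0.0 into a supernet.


Original prefix: /19
Number of subnets: 2 = 2^1
New prefix = 19 - 1 = 18
Supernet: 148.136.0.0/18


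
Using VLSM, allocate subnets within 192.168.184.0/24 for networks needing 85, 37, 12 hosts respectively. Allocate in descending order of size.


85 hosts -> /25 (126 usable): 192.168.184.0/25
37 hosts -> /26 (62 usable): 192.168.184.128/26
12 hosts -> /28 (14 usable): 192.168.184.192/28
Allocation: 192.168.184.0/25 (85 hosts, 126 usable); 192.168.184.128/26 (37 hosts, 62 usable); 192.168.184.192/28 (12 hosts, 14 usable)


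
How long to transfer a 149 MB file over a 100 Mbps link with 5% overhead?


Effective throughput = 100 * (1 - 5/100) = 95 Mbps
File size in Mb = 149 * 8 = 1192 Mb
Time = 1192 / 95
Time = 12.5474 seconds


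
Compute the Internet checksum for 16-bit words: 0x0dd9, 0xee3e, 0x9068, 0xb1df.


Sum all words (with carry folding):
+ 0x0dd9 = 0x0dd9
+ 0xee3e = 0xfc17
+ 0x9068 = 0x8c80
+ 0xb1df = 0x3e60
One's complement: ~0x3e60
Checksum = 0xc19f


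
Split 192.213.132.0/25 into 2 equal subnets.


New prefix = 25 + 1 = 26
Each subnet has 64 addresses
  192.213.132.0/26
  192.213.132.64/26
Subnets: 192.213.132.0/26, 192.213.132.64/26


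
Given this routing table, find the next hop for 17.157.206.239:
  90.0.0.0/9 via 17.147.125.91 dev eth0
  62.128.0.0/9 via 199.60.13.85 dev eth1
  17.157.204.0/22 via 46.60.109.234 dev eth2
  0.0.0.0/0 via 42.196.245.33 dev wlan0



Longest prefix match for 17.157.206.239:
  /9 90.0.0.0: no
  /9 62.128.0.0: no
  /22 17.157.204.0: MATCH
  /0 0.0.0.0: MATCH
Selected: next-hop 46.60.109.234 via eth2 (matched /22)


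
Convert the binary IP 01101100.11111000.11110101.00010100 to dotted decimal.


01101100 = 108
11111000 = 248
11110101 = 245
00010100 = 20
IP: 108.248.245.20


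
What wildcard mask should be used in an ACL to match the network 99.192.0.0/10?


Subnet mask: 255.192.0.0
Wildcard = 255.255.255.255 - subnet mask
255 - 255 = 0
255 - 192 = 63
255 - 0 = 255
255 - 0 = 255
Wildcard: 0.63.255.255


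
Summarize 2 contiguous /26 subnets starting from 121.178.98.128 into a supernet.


Original prefix: /26
Number of subnets: 2 = 2^1
New prefix = 26 - 1 = 25
Supernet: 121.178.98.128/25


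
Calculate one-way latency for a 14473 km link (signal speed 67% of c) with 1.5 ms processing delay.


Speed = 0.67 * 3e5 km/s = 201000 km/s
Propagation delay = 14473 / 201000 = 0.072 s = 72.005 ms
Processing delay = 1.5 ms
Total one-way latency = 73.505 ms


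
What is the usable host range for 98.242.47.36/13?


Network: 98.240.0.0
Broadcast: 98.247.255.255
First usable = network + 1
Last usable = broadcast - 1
Range: 98.240.0.1 to 98.247.255.254


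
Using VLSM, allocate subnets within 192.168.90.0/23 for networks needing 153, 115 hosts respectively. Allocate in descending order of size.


153 hosts -> /24 (254 usable): 192.168.90.0/24
115 hosts -> /25 (126 usable): 192.168.91.0/25
Allocation: 192.168.90.0/24 (153 hosts, 254 usable); 192.168.91.0/25 (115 hosts, 126 usable)


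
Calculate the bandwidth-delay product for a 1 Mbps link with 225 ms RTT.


BDP = bandwidth * RTT
= 1 Mbps * 225 ms
= 1 * 1e6 * 225 / 1000 bits
= 225000 bits
= 28125 bytes
= 27.4658 KB
BDP = 225000 bits (28125 bytes)


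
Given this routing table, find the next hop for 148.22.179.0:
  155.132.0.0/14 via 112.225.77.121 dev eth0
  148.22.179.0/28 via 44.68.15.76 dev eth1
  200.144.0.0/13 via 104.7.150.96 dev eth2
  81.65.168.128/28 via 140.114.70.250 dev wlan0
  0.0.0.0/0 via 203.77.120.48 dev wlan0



Longest prefix match for 148.22.179.0:
  /14 155.132.0.0: no
  /28 148.22.179.0: MATCH
  /13 200.144.0.0: no
  /28 81.65.168.128: no
  /0 0.0.0.0: MATCH
Selected: next-hop 44.68.15.76 via eth1 (matched /28)


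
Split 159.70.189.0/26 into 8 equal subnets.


New prefix = 26 + 3 = 29
Each subnet has 8 addresses
  159.70.189.0/29
  159.70.189.8/29
  159.70.189.16/29
  159.70.189.24/29
  159.70.189.32/29
  159.70.189.40/29
  159.70.189.48/29
  159.70.189.56/29
Subnets: 159.70.189.0/29, 159.70.189.8/29, 159.70.189.16/29, 159.70.189.24/29, 159.70.189.32/29, 159.70.189.40/29, 159.70.189.48/29, 159.70.189.56/29


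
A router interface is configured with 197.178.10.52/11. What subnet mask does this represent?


/11 means 11 network bits, 21 host bits
Binary: 11111111111000000000000000000000
Mask: 255.224.0.0


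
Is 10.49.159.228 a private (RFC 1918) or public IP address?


RFC 1918 private ranges:
  10.0.0.0/8 (10.0.0.0 - 10.255.255.255)
  172.16.0.0/12 (172.16.0.0 - 172.31.255.255)
  192.168.0.0/16 (192.168.0.0 - 192.168.255.255)
Private (in 10.0.0.0/8)


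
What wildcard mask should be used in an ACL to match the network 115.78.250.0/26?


Subnet mask: 255.255.255.192
Wildcard = 255.255.255.255 - subnet mask
255 - 255 = 0
255 - 255 = 0
255 - 255 = 0
255 - 192 = 63
Wildcard: 0.0.0.63


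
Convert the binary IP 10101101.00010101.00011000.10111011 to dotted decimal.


10101101 = 173
00010101 = 21
00011000 = 24
10111011 = 187
IP: 173.21.24.187


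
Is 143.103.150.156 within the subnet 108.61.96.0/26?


Subnet network: 108.61.96.0
Test IP AND mask: 143.103.150.128
No, 143.103.150.156 is not in 108.61.96.0/26


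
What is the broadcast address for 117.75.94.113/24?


Network: 117.75.94.0/24
Host bits = 8
Set all host bits to 1:
Broadcast: 117.75.94.255


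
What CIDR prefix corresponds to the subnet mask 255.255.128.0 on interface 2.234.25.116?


Binary: 11111111.11111111.10000000.00000000
Count leading 1s
Prefix: /17


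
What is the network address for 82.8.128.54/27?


IP:   01010010.00001000.10000000.00110110
Mask: 11111111.11111111.11111111.11100000
AND operation:
Net:  01010010.00001000.10000000.00100000
Network: 82.8.128.32/27


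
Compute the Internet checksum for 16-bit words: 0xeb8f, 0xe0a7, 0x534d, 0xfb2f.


Sum all words (with carry folding):
+ 0xeb8f = 0xeb8f
+ 0xe0a7 = 0xcc37
+ 0x534d = 0x1f85
+ 0xfb2f = 0x1ab5
One's complement: ~0x1ab5
Checksum = 0xe54a


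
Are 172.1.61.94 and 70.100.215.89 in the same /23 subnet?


Mask: 255.255.254.0
172.1.61.94 AND mask = 172.1.60.0
70.100.215.89 AND mask = 70.100.214.0
No, different subnets (172.1.60.0 vs 70.100.214.0)


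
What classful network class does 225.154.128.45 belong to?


First octet: 225
Binary: 11100001
1110xxxx -> Class D (224-239)
Class D (multicast), default mask N/A


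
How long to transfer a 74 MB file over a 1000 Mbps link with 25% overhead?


Effective throughput = 1000 * (1 - 25/100) = 750 Mbps
File size in Mb = 74 * 8 = 592 Mb
Time = 592 / 750
Time = 0.7893 seconds


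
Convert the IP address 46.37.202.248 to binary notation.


46 = 00101110
37 = 00100101
202 = 11001010
248 = 11111000
Binary: 00101110.00100101.11001010.11111000


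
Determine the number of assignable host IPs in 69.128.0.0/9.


Host bits = 32 - 9 = 23
Total addresses = 2^23 = 8388608
Usable = total - 2 (network and broadcast)
Usable hosts: 8388606


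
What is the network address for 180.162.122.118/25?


IP:   10110100.10100010.01111010.01110110
Mask: 11111111.11111111.11111111.10000000
AND operation:
Net:  10110100.10100010.01111010.00000000
Network: 180.162.122.0/25


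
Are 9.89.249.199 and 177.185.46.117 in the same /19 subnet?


Mask: 255.255.224.0
9.89.249.199 AND mask = 9.89.224.0
177.185.46.117 AND mask = 177.185.32.0
No, different subnets (9.89.224.0 vs 177.185.32.0)


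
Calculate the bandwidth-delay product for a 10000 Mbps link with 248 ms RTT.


BDP = bandwidth * RTT
= 10000 Mbps * 248 ms
= 10000 * 1e6 * 248 / 1000 bits
= 2480000000 bits
= 310000000 bytes
= 302734.375 KB
BDP = 2480000000 bits (310000000 bytes)


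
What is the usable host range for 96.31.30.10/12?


Network: 96.16.0.0
Broadcast: 96.31.255.255
First usable = network + 1
Last usable = broadcast - 1
Range: 96.16.0.1 to 96.31.255.254


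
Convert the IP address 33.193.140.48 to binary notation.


33 = 00100001
193 = 11000001
140 = 10001100
48 = 00110000
Binary: 00100001.11000001.10001100.00110000


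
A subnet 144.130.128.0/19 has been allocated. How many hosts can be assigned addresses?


Host bits = 32 - 19 = 13
Total addresses = 2^13 = 8192
Usable = total - 2 (network and broadcast)
Usable hosts: 8190


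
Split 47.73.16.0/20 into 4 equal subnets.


New prefix = 20 + 2 = 22
Each subnet has 1024 addresses
  47.73.16.0/22
  47.73.20.0/22
  47.73.24.0/22
  47.73.28.0/22
Subnets: 47.73.16.0/22, 47.73.20.0/22, 47.73.24.0/22, 47.73.28.0/22


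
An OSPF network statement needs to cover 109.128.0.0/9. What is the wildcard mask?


Subnet mask: 255.128.0.0
Wildcard = 255.255.255.255 - subnet mask
255 - 255 = 0
255 - 128 = 127
255 - 0 = 255
255 - 0 = 255
Wildcard: 0.127.255.255


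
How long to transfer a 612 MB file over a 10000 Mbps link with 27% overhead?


Effective throughput = 10000 * (1 - 27/100) = 7300 Mbps
File size in Mb = 612 * 8 = 4896 Mb
Time = 4896 / 7300
Time = 0.6707 seconds


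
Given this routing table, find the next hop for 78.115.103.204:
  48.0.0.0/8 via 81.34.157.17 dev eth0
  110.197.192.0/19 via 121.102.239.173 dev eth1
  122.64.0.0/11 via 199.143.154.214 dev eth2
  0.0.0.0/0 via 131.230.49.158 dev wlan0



Longest prefix match for 78.115.103.204:
  /8 48.0.0.0: no
  /19 110.197.192.0: no
  /11 122.64.0.0: no
  /0 0.0.0.0: MATCH
Selected: next-hop 131.230.49.158 via wlan0 (matched /0)


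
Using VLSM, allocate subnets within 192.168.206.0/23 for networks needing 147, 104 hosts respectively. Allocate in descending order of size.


147 hosts -> /24 (254 usable): 192.168.206.0/24
104 hosts -> /25 (126 usable): 192.168.207.0/25
Allocation: 192.168.206.0/24 (147 hosts, 254 usable); 192.168.207.0/25 (104 hosts, 126 usable)


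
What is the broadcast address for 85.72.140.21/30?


Network: 85.72.140.20/30
Host bits = 2
Set all host bits to 1:
Broadcast: 85.72.140.23


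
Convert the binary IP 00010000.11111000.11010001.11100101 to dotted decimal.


00010000 = 16
11111000 = 248
11010001 = 209
11100101 = 229
IP: 16.248.209.229


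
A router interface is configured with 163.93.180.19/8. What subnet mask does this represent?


/8 means 8 network bits, 24 host bits
Binary: 11111111000000000000000000000000
Mask: 255.0.0.0


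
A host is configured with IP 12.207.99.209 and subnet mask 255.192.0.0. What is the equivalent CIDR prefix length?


Binary: 11111111.11000000.00000000.00000000
Count leading 1s
Prefix: /10


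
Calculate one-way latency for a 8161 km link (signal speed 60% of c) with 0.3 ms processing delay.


Speed = 0.6 * 3e5 km/s = 180000 km/s
Propagation delay = 8161 / 180000 = 0.0453 s = 45.3389 ms
Processing delay = 0.3 ms
Total one-way latency = 45.6389 ms


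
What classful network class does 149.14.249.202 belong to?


First octet: 149
Binary: 10010101
10xxxxxx -> Class B (128-191)
Class B, default mask 255.255.0.0 (/16)


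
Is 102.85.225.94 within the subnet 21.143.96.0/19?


Subnet network: 21.143.96.0
Test IP AND mask: 102.85.224.0
No, 102.85.225.94 is not in 21.143.96.0/19


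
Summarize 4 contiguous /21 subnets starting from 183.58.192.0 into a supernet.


Original prefix: /21
Number of subnets: 4 = 2^2
New prefix = 21 - 2 = 19
Supernet: 183.58.192.0/19


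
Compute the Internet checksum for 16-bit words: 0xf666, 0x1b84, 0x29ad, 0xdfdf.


Sum all words (with carry folding):
+ 0xf666 = 0xf666
+ 0x1b84 = 0x11eb
+ 0x29ad = 0x3b98
+ 0xdfdf = 0x1b78
One's complement: ~0x1b78
Checksum = 0xe487


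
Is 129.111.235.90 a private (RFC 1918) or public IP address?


RFC 1918 private ranges:
  10.0.0.0/8 (10.0.0.0 - 10.255.255.255)
  172.16.0.0/12 (172.16.0.0 - 172.31.255.255)
  192.168.0.0/16 (192.168.0.0 - 192.168.255.255)
Public (not in any RFC 1918 range)


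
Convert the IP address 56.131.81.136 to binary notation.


56 = 00111000
131 = 10000011
81 = 01010001
136 = 10001000
Binary: 00111000.10000011.01010001.10001000


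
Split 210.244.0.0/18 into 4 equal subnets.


New prefix = 18 + 2 = 20
Each subnet has 4096 addresses
  210.244.0.0/20
  210.244.16.0/20
  210.244.32.0/20
  210.244.48.0/20
Subnets: 210.244.0.0/20, 210.244.16.0/20, 210.244.32.0/20, 210.244.48.0/20


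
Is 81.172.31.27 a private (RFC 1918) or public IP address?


RFC 1918 private ranges:
  10.0.0.0/8 (10.0.0.0 - 10.255.255.255)
  172.16.0.0/12 (172.16.0.0 - 172.31.255.255)
  192.168.0.0/16 (192.168.0.0 - 192.168.255.255)
Public (not in any RFC 1918 range)


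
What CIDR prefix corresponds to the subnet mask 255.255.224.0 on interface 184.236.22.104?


Binary: 11111111.11111111.11100000.00000000
Count leading 1s
Prefix: /19


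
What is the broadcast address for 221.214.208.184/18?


Network: 221.214.192.0/18
Host bits = 14
Set all host bits to 1:
Broadcast: 221.214.255.255


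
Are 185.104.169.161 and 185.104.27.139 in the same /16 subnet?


Mask: 255.255.0.0
185.104.169.161 AND mask = 185.104.0.0
185.104.27.139 AND mask = 185.104.0.0
Yes, same subnet (185.104.0.0)


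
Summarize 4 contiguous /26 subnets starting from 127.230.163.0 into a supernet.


Original prefix: /26
Number of subnets: 4 = 2^2
New prefix = 26 - 2 = 24
Supernet: 127.230.163.0/24


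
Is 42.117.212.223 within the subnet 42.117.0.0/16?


Subnet network: 42.117.0.0
Test IP AND mask: 42.117.0.0
Yes, 42.117.212.223 is in 42.117.0.0/16


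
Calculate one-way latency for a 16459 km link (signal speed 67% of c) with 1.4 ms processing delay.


Speed = 0.67 * 3e5 km/s = 201000 km/s
Propagation delay = 16459 / 201000 = 0.0819 s = 81.8856 ms
Processing delay = 1.4 ms
Total one-way latency = 83.2856 ms


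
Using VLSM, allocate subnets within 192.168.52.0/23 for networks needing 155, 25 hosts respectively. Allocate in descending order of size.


155 hosts -> /24 (254 usable): 192.168.52.0/24
25 hosts -> /27 (30 usable): 192.168.53.0/27
Allocation: 192.168.52.0/24 (155 hosts, 254 usable); 192.168.53.0/27 (25 hosts, 30 usable)


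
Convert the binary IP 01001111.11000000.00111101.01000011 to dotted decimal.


01001111 = 79
11000000 = 192
00111101 = 61
01000011 = 67
IP: 79.192.61.67


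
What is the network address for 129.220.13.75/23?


IP:   10000001.11011100.00001101.01001011
Mask: 11111111.11111111.11111110.00000000
AND operation:
Net:  10000001.11011100.00001100.00000000
Network: 129.220.12.0/23


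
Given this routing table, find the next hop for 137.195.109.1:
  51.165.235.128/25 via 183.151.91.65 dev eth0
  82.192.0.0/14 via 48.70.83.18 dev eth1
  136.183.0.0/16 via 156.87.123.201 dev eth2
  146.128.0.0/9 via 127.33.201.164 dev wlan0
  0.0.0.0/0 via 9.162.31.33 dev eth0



Longest prefix match for 137.195.109.1:
  /25 51.165.235.128: no
  /14 82.192.0.0: no
  /16 136.183.0.0: no
  /9 146.128.0.0: no
  /0 0.0.0.0: MATCH
Selected: next-hop 9.162.31.33 via eth0 (matched /0)


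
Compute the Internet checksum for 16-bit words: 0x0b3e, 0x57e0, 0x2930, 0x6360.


Sum all words (with carry folding):
+ 0x0b3e = 0x0b3e
+ 0x57e0 = 0x631e
+ 0x2930 = 0x8c4e
+ 0x6360 = 0xefae
One's complement: ~0xefae
Checksum = 0x1051


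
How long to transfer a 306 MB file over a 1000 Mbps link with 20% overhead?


Effective throughput = 1000 * (1 - 20/100) = 800 Mbps
File size in Mb = 306 * 8 = 2448 Mb
Time = 2448 / 800
Time = 3.06 seconds


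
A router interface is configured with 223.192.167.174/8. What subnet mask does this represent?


/8 means 8 network bits, 24 host bits
Binary: 11111111000000000000000000000000
Mask: 255.0.0.0


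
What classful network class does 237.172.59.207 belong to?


First octet: 237
Binary: 11101101
1110xxxx -> Class D (224-239)
Class D (multicast), default mask N/A


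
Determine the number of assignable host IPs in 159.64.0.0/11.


Host bits = 32 - 11 = 21
Total addresses = 2^21 = 2097152
Usable = total - 2 (network and broadcast)
Usable hosts: 2097150


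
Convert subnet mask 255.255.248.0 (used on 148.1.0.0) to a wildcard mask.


Subnet mask: 255.255.248.0
Wildcard = 255.255.255.255 - subnet mask
255 - 255 = 0
255 - 255 = 0
255 - 248 = 7
255 - 0 = 255
Wildcard: 0.0.7.255


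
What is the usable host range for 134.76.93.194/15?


Network: 134.76.0.0
Broadcast: 134.77.255.255
First usable = network + 1
Last usable = broadcast - 1
Range: 134.76.0.1 to 134.77.255.254


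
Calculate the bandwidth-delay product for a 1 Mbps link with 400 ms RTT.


BDP = bandwidth * RTT
= 1 Mbps * 400 ms
= 1 * 1e6 * 400 / 1000 bits
= 400000 bits
= 50000 bytes
= 48.8281 KB
BDP = 400000 bits (50000 bytes)


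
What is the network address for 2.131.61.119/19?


IP:   00000010.10000011.00111101.01110111
Mask: 11111111.11111111.11100000.00000000
AND operation:
Net:  00000010.10000011.00100000.00000000
Network: 2.131.32.0/19


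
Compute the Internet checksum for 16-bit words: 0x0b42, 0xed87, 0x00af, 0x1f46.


Sum all words (with carry folding):
+ 0x0b42 = 0x0b42
+ 0xed87 = 0xf8c9
+ 0x00af = 0xf978
+ 0x1f46 = 0x18bf
One's complement: ~0x18bf
Checksum = 0xe740


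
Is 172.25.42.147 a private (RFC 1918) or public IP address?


RFC 1918 private ranges:
  10.0.0.0/8 (10.0.0.0 - 10.255.255.255)
  172.16.0.0/12 (172.16.0.0 - 172.31.255.255)
  192.168.0.0/16 (192.168.0.0 - 192.168.255.255)
Private (in 172.16.0.0/12)


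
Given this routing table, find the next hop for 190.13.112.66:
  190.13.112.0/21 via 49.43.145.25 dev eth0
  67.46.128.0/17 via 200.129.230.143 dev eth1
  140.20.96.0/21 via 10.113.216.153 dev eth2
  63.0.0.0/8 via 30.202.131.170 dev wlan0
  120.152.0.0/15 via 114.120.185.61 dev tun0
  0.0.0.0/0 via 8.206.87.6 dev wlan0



Longest prefix match for 190.13.112.66:
  /21 190.13.112.0: MATCH
  /17 67.46.128.0: no
  /21 140.20.96.0: no
  /8 63.0.0.0: no
  /15 120.152.0.0: no
  /0 0.0.0.0: MATCH
Selected: next-hop 49.43.145.25 via eth0 (matched /21)


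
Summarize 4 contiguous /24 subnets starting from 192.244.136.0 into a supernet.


Original prefix: /24
Number of subnets: 4 = 2^2
New prefix = 24 - 2 = 22
Supernet: 192.244.136.0/22


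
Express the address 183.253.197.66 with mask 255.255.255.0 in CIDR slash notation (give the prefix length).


Binary: 11111111.11111111.11111111.00000000
Count leading 1s
Prefix: /24


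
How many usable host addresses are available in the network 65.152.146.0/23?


Host bits = 32 - 23 = 9
Total addresses = 2^9 = 512
Usable = total - 2 (network and broadcast)
Usable hosts: 510


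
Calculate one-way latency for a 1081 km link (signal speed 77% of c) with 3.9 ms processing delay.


Speed = 0.77 * 3e5 km/s = 231000 km/s
Propagation delay = 1081 / 231000 = 0.0047 s = 4.6797 ms
Processing delay = 3.9 ms
Total one-way latency = 8.5797 ms


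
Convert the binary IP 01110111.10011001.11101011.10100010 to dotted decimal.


01110111 = 119
10011001 = 153
11101011 = 235
10100010 = 162
IP: 119.153.235.162


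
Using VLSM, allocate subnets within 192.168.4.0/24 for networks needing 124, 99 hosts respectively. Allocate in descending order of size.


124 hosts -> /25 (126 usable): 192.168.4.0/25
99 hosts -> /25 (126 usable): 192.168.4.128/25
Allocation: 192.168.4.0/25 (124 hosts, 126 usable); 192.168.4.128/25 (99 hosts, 126 usable)


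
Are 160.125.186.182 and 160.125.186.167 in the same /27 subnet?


Mask: 255.255.255.224
160.125.186.182 AND mask = 160.125.186.160
160.125.186.167 AND mask = 160.125.186.160
Yes, same subnet (160.125.186.160)


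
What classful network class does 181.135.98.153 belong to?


First octet: 181
Binary: 10110101
10xxxxxx -> Class B (128-191)
Class B, default mask 255.255.0.0 (/16)


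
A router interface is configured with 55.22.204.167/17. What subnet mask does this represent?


/17 means 17 network bits, 15 host bits
Binary: 11111111111111111000000000000000
Mask: 255.255.128.0


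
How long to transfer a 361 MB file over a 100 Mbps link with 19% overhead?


Effective throughput = 100 * (1 - 19/100) = 81 Mbps
File size in Mb = 361 * 8 = 2888 Mb
Time = 2888 / 81
Time = 35.6543 seconds


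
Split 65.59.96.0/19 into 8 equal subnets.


New prefix = 19 + 3 = 22
Each subnet has 1024 addresses
  65.59.96.0/22
  65.59.100.0/22
  65.59.104.0/22
  65.59.108.0/22
  65.59.112.0/22
  65.59.116.0/22
  65.59.120.0/22
  65.59.124.0/22
Subnets: 65.59.96.0/22, 65.59.100.0/22, 65.59.104.0/22, 65.59.108.0/22, 65.59.112.0/22, 65.59.116.0/22, 65.59.120.0/22, 65.59.124.0/22


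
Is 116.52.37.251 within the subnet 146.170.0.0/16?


Subnet network: 146.170.0.0
Test IP AND mask: 116.52.0.0
No, 116.52.37.251 is not in 146.170.0.0/16


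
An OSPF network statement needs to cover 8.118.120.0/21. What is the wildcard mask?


Subnet mask: 255.255.248.0
Wildcard = 255.255.255.255 - subnet mask
255 - 255 = 0
255 - 255 = 0
255 - 248 = 7
255 - 0 = 255
Wildcard: 0.0.7.255


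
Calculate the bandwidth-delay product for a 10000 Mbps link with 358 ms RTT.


BDP = bandwidth * RTT
= 10000 Mbps * 358 ms
= 10000 * 1e6 * 358 / 1000 bits
= 3580000000 bits
= 447500000 bytes
= 437011.7188 KB
BDP = 3580000000 bits (447500000 bytes)


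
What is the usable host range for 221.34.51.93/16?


Network: 221.34.0.0
Broadcast: 221.34.255.255
First usable = network + 1
Last usable = broadcast - 1
Range: 221.34.0.1 to 221.34.255.254


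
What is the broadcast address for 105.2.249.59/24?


Network: 105.2.249.0/24
Host bits = 8
Set all host bits to 1:
Broadcast: 105.2.249.255


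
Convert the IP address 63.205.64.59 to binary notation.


63 = 00111111
205 = 11001101
64 = 01000000
59 = 00111011
Binary: 00111111.11001101.01000000.00111011


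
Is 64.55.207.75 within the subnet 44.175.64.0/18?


Subnet network: 44.175.64.0
Test IP AND mask: 64.55.192.0
No, 64.55.207.75 is not in 44.175.64.0/18


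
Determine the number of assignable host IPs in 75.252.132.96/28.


Host bits = 32 - 28 = 4
Total addresses = 2^4 = 16
Usable = total - 2 (network and broadcast)
Usable hosts: 14


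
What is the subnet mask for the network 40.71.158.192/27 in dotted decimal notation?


/27 means 27 network bits, 5 host bits
Binary: 11111111111111111111111111100000
Mask: 255.255.255.224


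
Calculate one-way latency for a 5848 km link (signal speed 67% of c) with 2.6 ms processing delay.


Speed = 0.67 * 3e5 km/s = 201000 km/s
Propagation delay = 5848 / 201000 = 0.0291 s = 29.0945 ms
Processing delay = 2.6 ms
Total one-way latency = 31.6945 ms


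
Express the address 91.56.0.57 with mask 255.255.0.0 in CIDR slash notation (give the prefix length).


Binary: 11111111.11111111.00000000.00000000
Count leading 1s
Prefix: /16


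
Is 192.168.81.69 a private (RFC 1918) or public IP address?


RFC 1918 private ranges:
  10.0.0.0/8 (10.0.0.0 - 10.255.255.255)
  172.16.0.0/12 (172.16.0.0 - 172.31.255.255)
  192.168.0.0/16 (192.168.0.0 - 192.168.255.255)
Private (in 192.168.0.0/16)


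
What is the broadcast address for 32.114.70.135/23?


Network: 32.114.70.0/23
Host bits = 9
Set all host bits to 1:
Broadcast: 32.114.71.255


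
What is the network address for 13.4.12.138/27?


IP:   00001101.00000100.00001100.10001010
Mask: 11111111.11111111.11111111.11100000
AND operation:
Net:  00001101.00000100.00001100.10000000
Network: 13.4.12.128/27


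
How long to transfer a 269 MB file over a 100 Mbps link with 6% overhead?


Effective throughput = 100 * (1 - 6/100) = 94 Mbps
File size in Mb = 269 * 8 = 2152 Mb
Time = 2152 / 94
Time = 22.8936 seconds


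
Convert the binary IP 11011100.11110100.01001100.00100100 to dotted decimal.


11011100 = 220
11110100 = 244
01001100 = 76
00100100 = 36
IP: 220.244.76.36


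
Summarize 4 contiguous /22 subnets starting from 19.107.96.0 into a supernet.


Original prefix: /22
Number of subnets: 4 = 2^2
New prefix = 22 - 2 = 20
Supernet: 19.107.96.0/20


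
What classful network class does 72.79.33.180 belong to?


First octet: 72
Binary: 01001000
0xxxxxxx -> Class A (1-126)
Class A, default mask 255.0.0.0 (/8)


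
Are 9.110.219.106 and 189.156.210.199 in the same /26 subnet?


Mask: 255.255.255.192
9.110.219.106 AND mask = 9.110.219.64
189.156.210.199 AND mask = 189.156.210.192
No, different subnets (9.110.219.64 vs 189.156.210.192)


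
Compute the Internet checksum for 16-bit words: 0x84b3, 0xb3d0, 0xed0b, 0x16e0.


Sum all words (with carry folding):
+ 0x84b3 = 0x84b3
+ 0xb3d0 = 0x3884
+ 0xed0b = 0x2590
+ 0x16e0 = 0x3c70
One's complement: ~0x3c70
Checksum = 0xc38f


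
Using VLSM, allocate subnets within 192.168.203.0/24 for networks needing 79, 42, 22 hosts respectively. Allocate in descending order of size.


79 hosts -> /25 (126 usable): 192.168.203.0/25
42 hosts -> /26 (62 usable): 192.168.203.128/26
22 hosts -> /27 (30 usable): 192.168.203.192/27
Allocation: 192.168.203.0/25 (79 hosts, 126 usable); 192.168.203.128/26 (42 hosts, 62 usable); 192.168.203.192/27 (22 hosts, 30 usable)


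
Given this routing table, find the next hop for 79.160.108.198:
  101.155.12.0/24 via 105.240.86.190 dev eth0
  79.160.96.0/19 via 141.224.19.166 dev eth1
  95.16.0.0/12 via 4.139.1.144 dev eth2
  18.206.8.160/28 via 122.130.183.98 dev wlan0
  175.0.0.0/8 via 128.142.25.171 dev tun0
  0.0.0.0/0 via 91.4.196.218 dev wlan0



Longest prefix match for 79.160.108.198:
  /24 101.155.12.0: no
  /19 79.160.96.0: MATCH
  /12 95.16.0.0: no
  /28 18.206.8.160: no
  /8 175.0.0.0: no
  /0 0.0.0.0: MATCH
Selected: next-hop 141.224.19.166 via eth1 (matched /19)


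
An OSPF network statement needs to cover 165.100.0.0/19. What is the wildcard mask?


Subnet mask: 255.255.224.0
Wildcard = 255.255.255.255 - subnet mask
255 - 255 = 0
255 - 255 = 0
255 - 224 = 31
255 - 0 = 255
Wildcard: 0.0.31.255


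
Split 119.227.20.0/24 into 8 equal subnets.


New prefix = 24 + 3 = 27
Each subnet has 32 addresses
  119.227.20.0/27
  119.227.20.32/27
  119.227.20.64/27
  119.227.20.96/27
  119.227.20.128/27
  119.227.20.160/27
  119.227.20.192/27
  119.227.20.224/27
Subnets: 119.227.20.0/27, 119.227.20.32/27, 119.227.20.64/27, 119.227.20.96/27, 119.227.20.128/27, 119.227.20.160/27, 119.227.20.192/27, 119.227.20.224/27


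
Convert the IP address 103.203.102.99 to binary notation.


103 = 01100111
203 = 11001011
102 = 01100110
99 = 01100011
Binary: 01100111.11001011.01100110.01100011


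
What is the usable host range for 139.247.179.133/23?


Network: 139.247.178.0
Broadcast: 139.247.179.255
First usable = network + 1
Last usable = broadcast - 1
Range: 139.247.178.1 to 139.247.179.254


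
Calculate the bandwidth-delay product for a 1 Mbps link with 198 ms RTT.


BDP = bandwidth * RTT
= 1 Mbps * 198 ms
= 1 * 1e6 * 198 / 1000 bits
= 198000 bits
= 24750 bytes
= 24.1699 KB
BDP = 198000 bits (24750 bytes)


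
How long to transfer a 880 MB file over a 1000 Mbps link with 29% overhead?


Effective throughput = 1000 * (1 - 29/100) = 710 Mbps
File size in Mb = 880 * 8 = 7040 Mb
Time = 7040 / 710
Time = 9.9155 seconds


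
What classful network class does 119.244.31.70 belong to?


First octet: 119
Binary: 01110111
0xxxxxxx -> Class A (1-126)
Class A, default mask 255.0.0.0 (/8)


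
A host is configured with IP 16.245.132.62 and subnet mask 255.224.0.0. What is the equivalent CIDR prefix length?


Binary: 11111111.11100000.00000000.00000000
Count leading 1s
Prefix: /11


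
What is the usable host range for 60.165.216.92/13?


Network: 60.160.0.0
Broadcast: 60.167.255.255
First usable = network + 1
Last usable = broadcast - 1
Range: 60.160.0.1 to 60.167.255.254


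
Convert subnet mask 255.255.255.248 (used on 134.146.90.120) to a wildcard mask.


Subnet mask: 255.255.255.248
Wildcard = 255.255.255.255 - subnet mask
255 - 255 = 0
255 - 255 = 0
255 - 255 = 0
255 - 248 = 7
Wildcard: 0.0.0.7


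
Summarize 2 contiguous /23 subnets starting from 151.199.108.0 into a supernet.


Original prefix: /23
Number of subnets: 2 = 2^1
New prefix = 23 - 1 = 22
Supernet: 151.199.108.0/22


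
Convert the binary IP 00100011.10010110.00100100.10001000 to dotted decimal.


00100011 = 35
10010110 = 150
00100100 = 36
10001000 = 136
IP: 35.150.36.136


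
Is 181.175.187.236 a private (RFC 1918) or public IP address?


RFC 1918 private ranges:
  10.0.0.0/8 (10.0.0.0 - 10.255.255.255)
  172.16.0.0/12 (172.16.0.0 - 172.31.255.255)
  192.168.0.0/16 (192.168.0.0 - 192.168.255.255)
Public (not in any RFC 1918 range)


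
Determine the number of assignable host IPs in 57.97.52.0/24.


Host bits = 32 - 24 = 8
Total addresses = 2^8 = 256
Usable = total - 2 (network and broadcast)
Usable hosts: 254


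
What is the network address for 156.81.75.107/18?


IP:   10011100.01010001.01001011.01101011
Mask: 11111111.11111111.11000000.00000000
AND operation:
Net:  10011100.01010001.01000000.00000000
Network: 156.81.64.0/18


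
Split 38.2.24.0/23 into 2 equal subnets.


New prefix = 23 + 1 = 24
Each subnet has 256 addresses
  38.2.24.0/24
  38.2.25.0/24
Subnets: 38.2.24.0/24, 38.2.25.0/24


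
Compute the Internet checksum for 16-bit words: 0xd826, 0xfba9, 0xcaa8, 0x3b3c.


Sum all words (with carry folding):
+ 0xd826 = 0xd826
+ 0xfba9 = 0xd3d0
+ 0xcaa8 = 0x9e79
+ 0x3b3c = 0xd9b5
One's complement: ~0xd9b5
Checksum = 0x264a


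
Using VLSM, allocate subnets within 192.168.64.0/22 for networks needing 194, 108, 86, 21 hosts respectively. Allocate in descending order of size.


194 hosts -> /24 (254 usable): 192.168.64.0/24
108 hosts -> /25 (126 usable): 192.168.65.0/25
86 hosts -> /25 (126 usable): 192.168.65.128/25
21 hosts -> /27 (30 usable): 192.168.66.0/27
Allocation: 192.168.64.0/24 (194 hosts, 254 usable); 192.168.65.0/25 (108 hosts, 126 usable); 192.168.65.128/25 (86 hosts, 126 usable); 192.168.66.0/27 (21 hosts, 30 usable)


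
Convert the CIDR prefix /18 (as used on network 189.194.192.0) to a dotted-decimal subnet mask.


/18 means 18 network bits, 14 host bits
Binary: 11111111111111111100000000000000
Mask: 255.255.192.0


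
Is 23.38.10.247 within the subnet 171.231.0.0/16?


Subnet network: 171.231.0.0
Test IP AND mask: 23.38.0.0
No, 23.38.10.247 is not in 171.231.0.0/16


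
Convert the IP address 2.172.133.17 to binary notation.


2 = 00000010
172 = 10101100
133 = 10000101
17 = 00010001
Binary: 00000010.10101100.10000101.00010001


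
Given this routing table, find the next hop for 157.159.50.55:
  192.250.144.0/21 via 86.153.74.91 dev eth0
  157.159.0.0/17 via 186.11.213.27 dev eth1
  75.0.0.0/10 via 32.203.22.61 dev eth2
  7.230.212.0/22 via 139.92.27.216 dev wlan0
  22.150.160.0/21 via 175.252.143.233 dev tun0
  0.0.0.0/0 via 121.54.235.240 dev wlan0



Longest prefix match for 157.159.50.55:
  /21 192.250.144.0: no
  /17 157.159.0.0: MATCH
  /10 75.0.0.0: no
  /22 7.230.212.0: no
  /21 22.150.160.0: no
  /0 0.0.0.0: MATCH
Selected: next-hop 186.11.213.27 via eth1 (matched /17)


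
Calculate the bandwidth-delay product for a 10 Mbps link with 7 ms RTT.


BDP = bandwidth * RTT
= 10 Mbps * 7 ms
= 10 * 1e6 * 7 / 1000 bits
= 70000 bits
= 8750 bytes
= 8.5449 KB
BDP = 70000 bits (8750 bytes)


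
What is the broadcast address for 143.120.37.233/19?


Network: 143.120.32.0/19
Host bits = 13
Set all host bits to 1:
Broadcast: 143.120.63.255


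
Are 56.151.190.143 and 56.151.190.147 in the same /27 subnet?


Mask: 255.255.255.224
56.151.190.143 AND mask = 56.151.190.128
56.151.190.147 AND mask = 56.151.190.128
Yes, same subnet (56.151.190.128)


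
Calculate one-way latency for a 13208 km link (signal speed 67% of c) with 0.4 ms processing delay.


Speed = 0.67 * 3e5 km/s = 201000 km/s
Propagation delay = 13208 / 201000 = 0.0657 s = 65.7114 ms
Processing delay = 0.4 ms
Total one-way latency = 66.1114 ms


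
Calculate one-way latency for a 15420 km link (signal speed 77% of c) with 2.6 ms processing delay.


Speed = 0.77 * 3e5 km/s = 231000 km/s
Propagation delay = 15420 / 231000 = 0.0668 s = 66.7532 ms
Processing delay = 2.6 ms
Total one-way latency = 69.3532 ms


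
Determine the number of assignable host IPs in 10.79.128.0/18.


Host bits = 32 - 18 = 14
Total addresses = 2^14 = 16384
Usable = total - 2 (network and broadcast)
Usable hosts: 16382
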